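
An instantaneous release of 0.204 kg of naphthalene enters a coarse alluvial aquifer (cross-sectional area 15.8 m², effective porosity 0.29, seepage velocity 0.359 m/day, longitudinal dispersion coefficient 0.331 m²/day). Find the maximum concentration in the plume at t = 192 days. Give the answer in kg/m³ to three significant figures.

0.00158 kg/m³

The peak of an instantaneous 1D plume sits at x = vt; there the Gaussian factor is 1 and C_max = M/(n_e·A·√(4πDt)), where n_e·A is the pore area the mass is dissolved in.
√(4πDt) = √(4π × 0.331 × 192) = 28.26 m, so C_max = 0.204/(0.29 × 15.8 × 28.26) = 0.00158 kg/m³.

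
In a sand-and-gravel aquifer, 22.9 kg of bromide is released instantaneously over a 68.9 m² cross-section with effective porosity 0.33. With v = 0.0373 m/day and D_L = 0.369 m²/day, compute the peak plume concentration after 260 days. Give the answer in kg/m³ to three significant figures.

The peak of an instantaneous 1D plume sits at x = vt; there the Gaussian factor is 1 and C_max = M/(n_e·A·√(4πDt)), where n_e·A is the pore area the mass is dissolved in.
√(4πDt) = √(4π × 0.369 × 260) = 34.72 m, so C_max = 22.9/(0.33 × 68.9 × 34.72) = 0.0290 kg/m³.

0.0290 kg/m³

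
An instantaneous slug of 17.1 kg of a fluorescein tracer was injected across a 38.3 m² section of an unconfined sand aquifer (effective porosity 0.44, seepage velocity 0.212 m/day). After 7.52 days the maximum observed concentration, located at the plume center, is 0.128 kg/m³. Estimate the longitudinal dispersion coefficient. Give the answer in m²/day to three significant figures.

0.665 m²/day

At the plume center C_max = M/(n_e·A·√(4πDt)), so D = M²/(4πt·(n_e·A·C_max)²).
n_e·A·C_max = 0.44 × 38.3 × 0.128 = 2.157 kg/m.
D = 17.1²/(4π × 7.52 × 2.157²) = 0.665 m²/day.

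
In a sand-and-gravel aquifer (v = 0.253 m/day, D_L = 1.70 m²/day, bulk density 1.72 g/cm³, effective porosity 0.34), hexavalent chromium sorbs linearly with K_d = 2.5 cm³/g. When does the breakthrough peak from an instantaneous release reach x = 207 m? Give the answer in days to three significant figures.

Retardation factor R = 1 + ρ_b·K_d/n = 1 + 1.72 × 2.5/0.34 = 13.65.
Sorption retards both mechanisms: v_R = v/R = 0.01853 m/day, D_R = D/R = 0.1245 m²/day.
Peak time from v_R²t² + 2D_R t − x² = 0: t = (√(D_R² + v_R²x²) − D_R)/v_R².
√(D_R² + v_R²x²) = √(0.1245² + 0.01853² × 207²) = 3.838; v_R² = 0.0003434.
t = (3.838 − 0.1245)/0.0003434 = 10800 days.

10800 days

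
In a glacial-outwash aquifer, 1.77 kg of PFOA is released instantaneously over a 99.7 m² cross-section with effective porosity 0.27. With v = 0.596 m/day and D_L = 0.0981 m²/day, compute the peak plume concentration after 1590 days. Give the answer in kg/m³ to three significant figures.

The peak of an instantaneous 1D plume sits at x = vt; there the Gaussian factor is 1 and C_max = M/(n_e·A·√(4πDt)), where n_e·A is the pore area the mass is dissolved in.
√(4πDt) = √(4π × 0.0981 × 1590) = 44.27 m, so C_max = 1.77/(0.27 × 99.7 × 44.27) = 0.00149 kg/m³.

0.00149 kg/m³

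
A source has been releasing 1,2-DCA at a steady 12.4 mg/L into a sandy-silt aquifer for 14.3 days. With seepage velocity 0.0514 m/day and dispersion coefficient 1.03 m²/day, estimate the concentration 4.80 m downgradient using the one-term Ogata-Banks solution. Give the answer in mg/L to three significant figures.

2.81 mg/L

For a continuous step input, C/C₀ ≈ ½·erfc((x−vt)/(2√(Dt))).
vt = 0.0514 × 14.3 = 0.73502 m and 2√(Dt) = 2√(1.03 × 14.3) = 7.676 m.
Argument (x−vt)/(2√(Dt)) = (4.80 − 0.73502)/7.676 = 0.5296; ½·erfc(0.5296) = 0.2269.
C = 12.4 × 0.2269 = 2.81 mg/L.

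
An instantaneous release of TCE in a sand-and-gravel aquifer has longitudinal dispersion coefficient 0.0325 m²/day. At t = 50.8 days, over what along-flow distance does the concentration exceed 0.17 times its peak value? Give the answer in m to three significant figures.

6.84 m

The plume is Gaussian with σ = √(2Dt) = √(2 × 0.0325 × 50.8) = 1.817 m.
C/C_peak = exp(−Δx²/(2σ²)) = 0.17 ⇒ Δx = σ·√(−2 ln 0.17) = 1.817 × 1.883 = 3.421 m.
Width = 2Δx = 6.84 m.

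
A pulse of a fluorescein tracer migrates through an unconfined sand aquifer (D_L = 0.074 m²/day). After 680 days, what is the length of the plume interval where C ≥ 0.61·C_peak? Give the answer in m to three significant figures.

19.9 m

The plume is Gaussian with σ = √(2Dt) = √(2 × 0.074 × 680) = 10.03 m.
C/C_peak = exp(−Δx²/(2σ²)) = 0.61 ⇒ Δx = σ·√(−2 ln 0.61) = 10.03 × 0.9943 = 9.973 m.
Width = 2Δx = 19.9 m.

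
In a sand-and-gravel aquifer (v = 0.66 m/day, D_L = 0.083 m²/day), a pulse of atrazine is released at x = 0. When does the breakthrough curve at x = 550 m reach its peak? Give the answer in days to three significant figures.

833 days

For the 1D instantaneous-source solution, setting ∂C/∂t = 0 at fixed x gives v²t² + 2Dt − x² = 0, so t = (√(D² + v²x²) − D)/v².
√(D² + v²x²) = √(0.083² + 0.66² × 550²) = 363.0; v² = 0.4356.
t = (363.0 − 0.083)/0.4356 = 833 days (vs. the pure-advection estimate x/v = 833 d).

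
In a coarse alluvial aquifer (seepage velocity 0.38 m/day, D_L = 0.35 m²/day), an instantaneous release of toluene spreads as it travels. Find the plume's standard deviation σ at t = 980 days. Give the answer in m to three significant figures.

26.2 m

Dispersive spreading gives a Gaussian with σ² = 2Dt; advection only shifts the center.
σ = √(2 × 0.35 × 980) = 26.2 m.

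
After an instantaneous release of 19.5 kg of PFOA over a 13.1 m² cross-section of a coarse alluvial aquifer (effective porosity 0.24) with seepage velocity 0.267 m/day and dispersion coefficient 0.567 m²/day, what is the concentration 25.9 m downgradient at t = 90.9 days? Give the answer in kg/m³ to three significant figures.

0.241 kg/m³

For an instantaneous plane source, C(x,t) = M/(n_e·A·√(4πDt)) · exp(−(x−vt)²/(4Dt)), with n_e·A the pore (flow) area.
Plume center vt = 0.267 × 90.9 = 24.2703 m, so the well at 25.9 m is 1.6297 m downgradient of the peak.
√(4πDt) = 25.45 m, giving peak height M/(n_e·A·√(4πDt)) = 19.5/(0.24 × 13.1 × 25.45) = 0.2437 kg/m³.
(x−vt)²/(4Dt) = (1.6297)²/(4 × 0.567 × 90.9) = 0.01288; exp(−0.01288) = 0.9872.
C = 0.2437 × 0.9872 = 0.241 kg/m³.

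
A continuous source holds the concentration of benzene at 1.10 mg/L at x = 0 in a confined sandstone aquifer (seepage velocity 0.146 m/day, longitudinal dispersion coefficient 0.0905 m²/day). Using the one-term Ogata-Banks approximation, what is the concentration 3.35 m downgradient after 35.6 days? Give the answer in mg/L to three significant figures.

0.843 mg/L

For a continuous step input, C/C₀ ≈ ½·erfc((x−vt)/(2√(Dt))).
vt = 0.146 × 35.6 = 5.1976 m and 2√(Dt) = 2√(0.0905 × 35.6) = 3.590 m.
Argument (x−vt)/(2√(Dt)) = (3.35 − 5.1976)/3.590 = -0.5147; ½·erfc(-0.5147) = 0.7667.
C = 1.10 × 0.7667 = 0.843 mg/L.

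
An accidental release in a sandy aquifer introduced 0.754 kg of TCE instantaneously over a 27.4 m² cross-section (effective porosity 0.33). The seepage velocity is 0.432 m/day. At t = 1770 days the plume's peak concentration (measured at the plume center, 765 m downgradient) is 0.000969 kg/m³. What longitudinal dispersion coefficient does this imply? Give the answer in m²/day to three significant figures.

0.333 m²/day

At the plume center C_max = M/(n_e·A·√(4πDt)), so D = M²/(4πt·(n_e·A·C_max)²).
n_e·A·C_max = 0.33 × 27.4 × 0.000969 = 0.008762 kg/m.
D = 0.754²/(4π × 1770 × 0.008762²) = 0.333 m²/day.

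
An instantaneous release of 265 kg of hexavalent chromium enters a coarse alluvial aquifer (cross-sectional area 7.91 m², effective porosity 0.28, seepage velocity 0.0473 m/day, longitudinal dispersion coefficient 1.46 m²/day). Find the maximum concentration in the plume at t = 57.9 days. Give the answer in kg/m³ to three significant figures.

3.67 kg/m³

The peak of an instantaneous 1D plume sits at x = vt; there the Gaussian factor is 1 and C_max = M/(n_e·A·√(4πDt)), where n_e·A is the pore area the mass is dissolved in.
√(4πDt) = √(4π × 1.46 × 57.9) = 32.59 m, so C_max = 265/(0.28 × 7.91 × 32.59) = 3.67 kg/m³.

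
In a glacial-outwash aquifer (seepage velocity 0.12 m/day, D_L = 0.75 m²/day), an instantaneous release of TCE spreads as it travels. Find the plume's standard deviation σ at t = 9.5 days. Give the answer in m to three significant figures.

3.77 m

Dispersive spreading gives a Gaussian with σ² = 2Dt; advection only shifts the center.
σ = √(2 × 0.75 × 9.5) = 3.77 m.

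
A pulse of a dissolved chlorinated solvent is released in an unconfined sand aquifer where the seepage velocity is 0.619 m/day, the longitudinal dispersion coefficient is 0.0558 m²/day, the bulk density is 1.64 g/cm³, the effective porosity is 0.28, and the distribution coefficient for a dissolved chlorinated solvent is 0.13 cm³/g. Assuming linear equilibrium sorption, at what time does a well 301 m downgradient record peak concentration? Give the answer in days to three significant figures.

Retardation factor R = 1 + ρ_b·K_d/n = 1 + 1.64 × 0.13/0.28 = 1.761.
Sorption retards both mechanisms: v_R = v/R = 0.3515 m/day, D_R = D/R = 0.03169 m²/day.
Peak time from v_R²t² + 2D_R t − x² = 0: t = (√(D_R² + v_R²x²) − D_R)/v_R².
√(D_R² + v_R²x²) = √(0.03169² + 0.3515² × 301²) = 105.8; v_R² = 0.1236.
t = (105.8 − 0.03169)/0.1236 = 856 days.

856 days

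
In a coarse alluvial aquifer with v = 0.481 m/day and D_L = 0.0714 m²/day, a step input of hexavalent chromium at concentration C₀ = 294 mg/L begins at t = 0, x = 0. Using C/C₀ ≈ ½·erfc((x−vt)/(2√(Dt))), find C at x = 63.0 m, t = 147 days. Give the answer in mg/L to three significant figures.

280 mg/L

For a continuous step input, C/C₀ ≈ ½·erfc((x−vt)/(2√(Dt))).
vt = 0.481 × 147 = 70.707 m and 2√(Dt) = 2√(0.0714 × 147) = 6.479 m.
Argument (x−vt)/(2√(Dt)) = (63.0 − 70.707)/6.479 = -1.190; ½·erfc(-1.190) = 0.9538.
C = 294 × 0.9538 = 280 mg/L.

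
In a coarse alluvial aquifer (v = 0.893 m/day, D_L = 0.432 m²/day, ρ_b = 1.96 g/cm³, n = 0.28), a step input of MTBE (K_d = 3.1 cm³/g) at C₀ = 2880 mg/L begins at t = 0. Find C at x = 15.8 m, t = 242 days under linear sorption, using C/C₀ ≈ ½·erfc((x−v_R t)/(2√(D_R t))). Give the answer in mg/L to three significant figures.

55.5 mg/L

Retardation factor R = 1 + ρ_b·K_d/n = 1 + 1.96 × 3.1/0.28 = 22.70.
Sorption retards both mechanisms: v_R = v/R = 0.03934 m/day, D_R = D/R = 0.01903 m²/day.
v_R·t = 0.03934 × 242 = 9.52028 m; 2√(D_R t) = 4.292 m; argument = (15.8 − 9.52028)/4.292 = 1.463.
C = C₀ × ½·erfc(1.463) = 2880 × 0.01927 = 55.5 mg/L.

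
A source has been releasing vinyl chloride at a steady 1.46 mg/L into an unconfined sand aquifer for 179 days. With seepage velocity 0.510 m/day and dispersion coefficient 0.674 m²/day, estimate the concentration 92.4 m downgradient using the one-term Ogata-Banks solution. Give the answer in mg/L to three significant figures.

For a continuous step input, C/C₀ ≈ ½·erfc((x−vt)/(2√(Dt))).
vt = 0.510 × 179 = 91.29 m and 2√(Dt) = 2√(0.674 × 179) = 21.97 m.
Argument (x−vt)/(2√(Dt)) = (92.4 − 91.29)/21.97 = 0.05052; ½·erfc(0.05052) = 0.4715.
C = 1.46 × 0.4715 = 0.688 mg/L.

0.688 mg/L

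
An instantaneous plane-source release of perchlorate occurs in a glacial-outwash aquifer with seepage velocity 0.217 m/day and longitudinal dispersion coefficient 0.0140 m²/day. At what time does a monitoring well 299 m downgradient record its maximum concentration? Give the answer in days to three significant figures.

1380 days

For the 1D instantaneous-source solution, setting ∂C/∂t = 0 at fixed x gives v²t² + 2Dt − x² = 0, so t = (√(D² + v²x²) − D)/v².
√(D² + v²x²) = √(0.0140² + 0.217² × 299²) = 64.88; v² = 0.047089.
t = (64.88 − 0.0140)/0.047089 = 1380 days (vs. the pure-advection estimate x/v = 1380 d).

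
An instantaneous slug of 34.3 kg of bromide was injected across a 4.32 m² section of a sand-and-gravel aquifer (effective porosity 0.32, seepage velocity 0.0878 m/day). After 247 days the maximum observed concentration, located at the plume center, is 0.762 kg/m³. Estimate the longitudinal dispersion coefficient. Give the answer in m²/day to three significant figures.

At the plume center C_max = M/(n_e·A·√(4πDt)), so D = M²/(4πt·(n_e·A·C_max)²).
n_e·A·C_max = 0.32 × 4.32 × 0.762 = 1.053 kg/m.
D = 34.3²/(4π × 247 × 1.053²) = 0.342 m²/day.

0.342 m²/day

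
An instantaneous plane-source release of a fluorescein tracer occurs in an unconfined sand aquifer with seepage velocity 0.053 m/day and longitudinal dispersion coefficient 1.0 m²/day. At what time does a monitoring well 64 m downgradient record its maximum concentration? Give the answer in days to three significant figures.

For the 1D instantaneous-source solution, setting ∂C/∂t = 0 at fixed x gives v²t² + 2Dt − x² = 0, so t = (√(D² + v²x²) − D)/v².
√(D² + v²x²) = √(1.0² + 0.053² × 64²) = 3.536; v² = 0.002809.
t = (3.536 − 1.0)/0.002809 = 903 days (vs. the pure-advection estimate x/v = 1210 d).

903 days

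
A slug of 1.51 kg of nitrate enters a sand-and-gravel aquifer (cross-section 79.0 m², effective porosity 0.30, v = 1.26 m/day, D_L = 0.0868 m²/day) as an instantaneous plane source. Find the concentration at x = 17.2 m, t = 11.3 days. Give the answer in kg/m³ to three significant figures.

0.00194 kg/m³

For an instantaneous plane source, C(x,t) = M/(n_e·A·√(4πDt)) · exp(−(x−vt)²/(4Dt)), with n_e·A the pore (flow) area.
Plume center vt = 1.26 × 11.3 = 14.238 m, so the well at 17.2 m is 2.962 m downgradient of the peak.
√(4πDt) = 3.511 m, giving peak height M/(n_e·A·√(4πDt)) = 1.51/(0.30 × 79.0 × 3.511) = 0.01815 kg/m³.
(x−vt)²/(4Dt) = (2.962)²/(4 × 0.0868 × 11.3) = 2.236; exp(−2.236) = 0.1069.
C = 0.01815 × 0.1069 = 0.00194 kg/m³.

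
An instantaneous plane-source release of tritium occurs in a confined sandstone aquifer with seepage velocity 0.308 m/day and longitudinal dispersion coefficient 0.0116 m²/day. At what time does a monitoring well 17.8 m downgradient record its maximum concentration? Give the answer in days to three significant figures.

For the 1D instantaneous-source solution, setting ∂C/∂t = 0 at fixed x gives v²t² + 2Dt − x² = 0, so t = (√(D² + v²x²) − D)/v².
√(D² + v²x²) = √(0.0116² + 0.308² × 17.8²) = 5.482; v² = 0.094864.
t = (5.482 − 0.0116)/0.094864 = 57.7 days (vs. the pure-advection estimate x/v = 57.8 d).

57.7 days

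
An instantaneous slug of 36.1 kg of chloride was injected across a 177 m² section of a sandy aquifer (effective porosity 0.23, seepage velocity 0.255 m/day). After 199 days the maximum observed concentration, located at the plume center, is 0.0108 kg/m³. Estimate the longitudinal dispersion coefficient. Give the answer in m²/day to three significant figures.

2.70 m²/day

At the plume center C_max = M/(n_e·A·√(4πDt)), so D = M²/(4πt·(n_e·A·C_max)²).
n_e·A·C_max = 0.23 × 177 × 0.0108 = 0.4397 kg/m.
D = 36.1²/(4π × 199 × 0.4397²) = 2.70 m²/day.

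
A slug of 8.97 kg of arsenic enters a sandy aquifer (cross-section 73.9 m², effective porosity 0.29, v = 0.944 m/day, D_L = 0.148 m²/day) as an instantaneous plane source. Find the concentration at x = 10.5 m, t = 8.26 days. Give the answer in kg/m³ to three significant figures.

For an instantaneous plane source, C(x,t) = M/(n_e·A·√(4πDt)) · exp(−(x−vt)²/(4Dt)), with n_e·A the pore (flow) area.
Plume center vt = 0.944 × 8.26 = 7.79744 m, so the well at 10.5 m is 2.70256 m downgradient of the peak.
√(4πDt) = 3.919 m, giving peak height M/(n_e·A·√(4πDt)) = 8.97/(0.29 × 73.9 × 3.919) = 0.1068 kg/m³.
(x−vt)²/(4Dt) = (2.70256)²/(4 × 0.148 × 8.26) = 1.494; exp(−1.494) = 0.2245.
C = 0.1068 × 0.2245 = 0.0240 kg/m³.

0.0240 kg/m³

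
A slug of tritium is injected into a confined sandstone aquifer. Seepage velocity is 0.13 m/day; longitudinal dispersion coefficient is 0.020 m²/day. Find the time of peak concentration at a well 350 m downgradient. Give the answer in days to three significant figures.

2690 days

For the 1D instantaneous-source solution, setting ∂C/∂t = 0 at fixed x gives v²t² + 2Dt − x² = 0, so t = (√(D² + v²x²) − D)/v².
√(D² + v²x²) = √(0.020² + 0.13² × 350²) = 45.50; v² = 0.0169.
t = (45.50 − 0.020)/0.0169 = 2690 days (vs. the pure-advection estimate x/v = 2690 d).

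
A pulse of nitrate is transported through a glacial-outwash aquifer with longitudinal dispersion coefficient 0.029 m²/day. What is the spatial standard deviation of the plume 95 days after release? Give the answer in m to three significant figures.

Dispersive spreading gives a Gaussian with σ² = 2Dt; advection only shifts the center.
σ = √(2 × 0.029 × 95) = 2.35 m.

2.35 m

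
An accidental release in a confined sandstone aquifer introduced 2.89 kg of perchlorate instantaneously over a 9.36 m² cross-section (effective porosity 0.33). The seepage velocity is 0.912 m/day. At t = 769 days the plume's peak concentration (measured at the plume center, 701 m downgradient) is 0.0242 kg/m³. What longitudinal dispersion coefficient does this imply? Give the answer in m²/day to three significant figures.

At the plume center C_max = M/(n_e·A·√(4πDt)), so D = M²/(4πt·(n_e·A·C_max)²).
n_e·A·C_max = 0.33 × 9.36 × 0.0242 = 0.07475 kg/m.
D = 2.89²/(4π × 769 × 0.07475²) = 0.155 m²/day.

0.155 m²/day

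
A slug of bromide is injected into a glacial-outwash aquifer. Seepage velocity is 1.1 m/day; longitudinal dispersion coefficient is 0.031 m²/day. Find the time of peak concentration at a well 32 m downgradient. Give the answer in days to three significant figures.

For the 1D instantaneous-source solution, setting ∂C/∂t = 0 at fixed x gives v²t² + 2Dt − x² = 0, so t = (√(D² + v²x²) − D)/v².
√(D² + v²x²) = √(0.031² + 1.1² × 32²) = 35.20; v² = 1.21.
t = (35.20 − 0.031)/1.21 = 29.1 days (vs. the pure-advection estimate x/v = 29.1 d).

29.1 days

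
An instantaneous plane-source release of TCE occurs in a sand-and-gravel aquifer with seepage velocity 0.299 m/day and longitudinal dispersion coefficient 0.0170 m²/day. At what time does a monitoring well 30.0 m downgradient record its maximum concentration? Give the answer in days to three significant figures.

100 days

For the 1D instantaneous-source solution, setting ∂C/∂t = 0 at fixed x gives v²t² + 2Dt − x² = 0, so t = (√(D² + v²x²) − D)/v².
√(D² + v²x²) = √(0.0170² + 0.299² × 30.0²) = 8.970; v² = 0.089401.
t = (8.970 − 0.0170)/0.089401 = 100 days (vs. the pure-advection estimate x/v = 100 d).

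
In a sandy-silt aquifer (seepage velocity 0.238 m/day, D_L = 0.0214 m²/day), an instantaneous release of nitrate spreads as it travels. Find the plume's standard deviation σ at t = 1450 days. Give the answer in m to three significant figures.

7.88 m

Dispersive spreading gives a Gaussian with σ² = 2Dt; advection only shifts the center.
σ = √(2 × 0.0214 × 1450) = 7.88 m.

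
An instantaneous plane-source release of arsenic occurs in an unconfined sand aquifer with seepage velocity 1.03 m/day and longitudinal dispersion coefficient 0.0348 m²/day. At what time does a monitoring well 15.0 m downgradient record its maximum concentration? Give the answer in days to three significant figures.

14.5 days

For the 1D instantaneous-source solution, setting ∂C/∂t = 0 at fixed x gives v²t² + 2Dt − x² = 0, so t = (√(D² + v²x²) − D)/v².
√(D² + v²x²) = √(0.0348² + 1.03² × 15.0²) = 15.45; v² = 1.0609.
t = (15.45 − 0.0348)/1.0609 = 14.5 days (vs. the pure-advection estimate x/v = 14.6 d).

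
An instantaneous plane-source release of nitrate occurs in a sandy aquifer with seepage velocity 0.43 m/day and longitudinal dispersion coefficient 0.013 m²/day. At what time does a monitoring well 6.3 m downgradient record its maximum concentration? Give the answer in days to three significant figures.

For the 1D instantaneous-source solution, setting ∂C/∂t = 0 at fixed x gives v²t² + 2Dt − x² = 0, so t = (√(D² + v²x²) − D)/v².
√(D² + v²x²) = √(0.013² + 0.43² × 6.3²) = 2.709; v² = 0.1849.
t = (2.709 − 0.013)/0.1849 = 14.6 days (vs. the pure-advection estimate x/v = 14.7 d).

14.6 days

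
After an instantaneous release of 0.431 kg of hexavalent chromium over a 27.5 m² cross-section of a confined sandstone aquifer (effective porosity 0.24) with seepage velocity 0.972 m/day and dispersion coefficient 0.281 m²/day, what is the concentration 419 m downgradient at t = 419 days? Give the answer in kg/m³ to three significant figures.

For an instantaneous plane source, C(x,t) = M/(n_e·A·√(4πDt)) · exp(−(x−vt)²/(4Dt)), with n_e·A the pore (flow) area.
Plume center vt = 0.972 × 419 = 407.268 m, so the well at 419 m is 11.732 m downgradient of the peak.
√(4πDt) = 38.46 m, giving peak height M/(n_e·A·√(4πDt)) = 0.431/(0.24 × 27.5 × 38.46) = 0.001698 kg/m³.
(x−vt)²/(4Dt) = (11.732)²/(4 × 0.281 × 419) = 0.2923; exp(−0.2923) = 0.7465.
C = 0.001698 × 0.7465 = 0.00127 kg/m³.

0.00127 kg/m³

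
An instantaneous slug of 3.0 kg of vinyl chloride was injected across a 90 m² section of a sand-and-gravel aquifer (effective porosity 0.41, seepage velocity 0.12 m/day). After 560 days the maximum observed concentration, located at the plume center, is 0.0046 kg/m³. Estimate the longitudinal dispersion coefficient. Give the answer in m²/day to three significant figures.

At the plume center C_max = M/(n_e·A·√(4πDt)), so D = M²/(4πt·(n_e·A·C_max)²).
n_e·A·C_max = 0.41 × 90 × 0.0046 = 0.1697 kg/m.
D = 3.0²/(4π × 560 × 0.1697²) = 0.0444 m²/day.

0.0444 m²/day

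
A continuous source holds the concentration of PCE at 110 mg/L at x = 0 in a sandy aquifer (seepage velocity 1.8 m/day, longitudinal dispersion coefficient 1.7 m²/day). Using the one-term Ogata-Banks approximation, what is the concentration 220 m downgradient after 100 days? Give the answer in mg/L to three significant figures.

1.65 mg/L

For a continuous step input, C/C₀ ≈ ½·erfc((x−vt)/(2√(Dt))).
vt = 1.8 × 100 = 180 m and 2√(Dt) = 2√(1.7 × 100) = 26.08 m.
Argument (x−vt)/(2√(Dt)) = (220 − 180)/26.08 = 1.534; ½·erfc(1.534) = 0.01503.
C = 110 × 0.01503 = 1.65 mg/L.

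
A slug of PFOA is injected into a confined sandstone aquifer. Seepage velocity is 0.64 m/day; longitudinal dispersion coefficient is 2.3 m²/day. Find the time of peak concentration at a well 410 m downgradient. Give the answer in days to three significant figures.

For the 1D instantaneous-source solution, setting ∂C/∂t = 0 at fixed x gives v²t² + 2Dt − x² = 0, so t = (√(D² + v²x²) − D)/v².
√(D² + v²x²) = √(2.3² + 0.64² × 410²) = 262.4; v² = 0.4096.
t = (262.4 − 2.3)/0.4096 = 635 days (vs. the pure-advection estimate x/v = 641 d).

635 days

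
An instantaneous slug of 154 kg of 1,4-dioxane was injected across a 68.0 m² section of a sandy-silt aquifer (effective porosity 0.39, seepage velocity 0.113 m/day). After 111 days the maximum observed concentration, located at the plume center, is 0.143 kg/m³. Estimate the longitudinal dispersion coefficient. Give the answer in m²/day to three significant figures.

At the plume center C_max = M/(n_e·A·√(4πDt)), so D = M²/(4πt·(n_e·A·C_max)²).
n_e·A·C_max = 0.39 × 68.0 × 0.143 = 3.792 kg/m.
D = 154²/(4π × 111 × 3.792²) = 1.18 m²/day.

1.18 m²/day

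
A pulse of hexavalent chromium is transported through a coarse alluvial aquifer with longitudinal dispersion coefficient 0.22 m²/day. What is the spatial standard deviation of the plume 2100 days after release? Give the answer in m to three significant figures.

30.4 m

Dispersive spreading gives a Gaussian with σ² = 2Dt; advection only shifts the center.
σ = √(2 × 0.22 × 2100) = 30.4 m.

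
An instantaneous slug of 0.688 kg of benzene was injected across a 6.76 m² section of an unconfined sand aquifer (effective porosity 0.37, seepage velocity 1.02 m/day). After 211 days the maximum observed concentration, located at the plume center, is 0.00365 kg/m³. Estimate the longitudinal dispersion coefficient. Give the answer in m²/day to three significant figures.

2.14 m²/day

At the plume center C_max = M/(n_e·A·√(4πDt)), so D = M²/(4πt·(n_e·A·C_max)²).
n_e·A·C_max = 0.37 × 6.76 × 0.00365 = 0.009129 kg/m.
D = 0.688²/(4π × 211 × 0.009129²) = 2.14 m²/day.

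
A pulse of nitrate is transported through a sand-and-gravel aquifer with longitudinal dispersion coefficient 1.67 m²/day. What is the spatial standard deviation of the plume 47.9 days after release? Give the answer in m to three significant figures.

Dispersive spreading gives a Gaussian with σ² = 2Dt; advection only shifts the center.
σ = √(2 × 1.67 × 47.9) = 12.6 m.

12.6 m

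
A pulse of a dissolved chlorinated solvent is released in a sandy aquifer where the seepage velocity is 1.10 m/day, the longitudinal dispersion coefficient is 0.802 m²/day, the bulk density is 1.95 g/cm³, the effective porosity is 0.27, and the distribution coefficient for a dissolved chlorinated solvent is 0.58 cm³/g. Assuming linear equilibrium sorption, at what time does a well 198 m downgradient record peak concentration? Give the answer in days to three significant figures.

931 days

Retardation factor R = 1 + ρ_b·K_d/n = 1 + 1.95 × 0.58/0.27 = 5.189.
Sorption retards both mechanisms: v_R = v/R = 0.2120 m/day, D_R = D/R = 0.1546 m²/day.
Peak time from v_R²t² + 2D_R t − x² = 0: t = (√(D_R² + v_R²x²) − D_R)/v_R².
√(D_R² + v_R²x²) = √(0.1546² + 0.2120² × 198²) = 41.98; v_R² = 0.04494.
t = (41.98 − 0.1546)/0.04494 = 931 days.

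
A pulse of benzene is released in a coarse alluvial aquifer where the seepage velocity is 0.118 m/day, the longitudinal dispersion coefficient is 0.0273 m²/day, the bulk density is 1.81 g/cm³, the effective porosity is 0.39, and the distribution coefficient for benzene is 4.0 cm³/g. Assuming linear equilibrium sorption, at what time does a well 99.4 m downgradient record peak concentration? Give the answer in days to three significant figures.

16400 days

Retardation factor R = 1 + ρ_b·K_d/n = 1 + 1.81 × 4.0/0.39 = 19.56.
Sorption retards both mechanisms: v_R = v/R = 0.006033 m/day, D_R = D/R = 0.001396 m²/day.
Peak time from v_R²t² + 2D_R t − x² = 0: t = (√(D_R² + v_R²x²) − D_R)/v_R².
√(D_R² + v_R²x²) = √(0.001396² + 0.006033² × 99.4²) = 0.5997; v_R² = 3.640e-05.
t = (0.5997 − 0.001396)/3.640e-05 = 16400 days.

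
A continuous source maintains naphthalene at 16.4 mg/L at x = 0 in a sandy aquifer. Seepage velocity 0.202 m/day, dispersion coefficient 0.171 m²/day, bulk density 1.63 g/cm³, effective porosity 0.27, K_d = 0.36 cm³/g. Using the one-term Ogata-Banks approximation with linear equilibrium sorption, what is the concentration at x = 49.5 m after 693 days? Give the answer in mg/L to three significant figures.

4.37 mg/L

Retardation factor R = 1 + ρ_b·K_d/n = 1 + 1.63 × 0.36/0.27 = 3.173.
Sorption retards both mechanisms: v_R = v/R = 0.06366 m/day, D_R = D/R = 0.05389 m²/day.
v_R·t = 0.06366 × 693 = 44.11638 m; 2√(D_R t) = 12.22 m; argument = (49.5 − 44.11638)/12.22 = 0.4406.
C = C₀ × ½·erfc(0.4406) = 16.4 × 0.2666 = 4.37 mg/L.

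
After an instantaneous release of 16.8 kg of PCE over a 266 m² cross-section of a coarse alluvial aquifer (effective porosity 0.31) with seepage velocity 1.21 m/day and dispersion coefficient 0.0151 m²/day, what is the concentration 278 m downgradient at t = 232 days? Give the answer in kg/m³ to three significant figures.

For an instantaneous plane source, C(x,t) = M/(n_e·A·√(4πDt)) · exp(−(x−vt)²/(4Dt)), with n_e·A the pore (flow) area.
Plume center vt = 1.21 × 232 = 280.72 m, so the well at 278 m is 2.72 m upgradient of the peak.
√(4πDt) = 6.635 m, giving peak height M/(n_e·A·√(4πDt)) = 16.8/(0.31 × 266 × 6.635) = 0.03071 kg/m³.
(x−vt)²/(4Dt) = (-2.72)²/(4 × 0.0151 × 232) = 0.5280; exp(−0.5280) = 0.5898.
C = 0.03071 × 0.5898 = 0.0181 kg/m³.

0.0181 kg/m³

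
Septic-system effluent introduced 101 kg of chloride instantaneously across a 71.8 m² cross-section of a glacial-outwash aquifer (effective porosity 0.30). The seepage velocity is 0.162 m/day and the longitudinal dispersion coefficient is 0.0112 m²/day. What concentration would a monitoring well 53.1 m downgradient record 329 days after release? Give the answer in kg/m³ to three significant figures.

0.687 kg/m³

For an instantaneous plane source, C(x,t) = M/(n_e·A·√(4πDt)) · exp(−(x−vt)²/(4Dt)), with n_e·A the pore (flow) area.
Plume center vt = 0.162 × 329 = 53.298 m, so the well at 53.1 m is 0.198 m upgradient of the peak.
√(4πDt) = 6.805 m, giving peak height M/(n_e·A·√(4πDt)) = 101/(0.30 × 71.8 × 6.805) = 0.6890 kg/m³.
(x−vt)²/(4Dt) = (-0.198)²/(4 × 0.0112 × 329) = 0.002660; exp(−0.002660) = 0.9973.
C = 0.6890 × 0.9973 = 0.687 kg/m³.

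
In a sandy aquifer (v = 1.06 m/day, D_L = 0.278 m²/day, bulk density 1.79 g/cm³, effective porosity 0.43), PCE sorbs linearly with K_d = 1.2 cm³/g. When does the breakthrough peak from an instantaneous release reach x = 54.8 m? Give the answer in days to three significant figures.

308 days

Retardation factor R = 1 + ρ_b·K_d/n = 1 + 1.79 × 1.2/0.43 = 5.995.
Sorption retards both mechanisms: v_R = v/R = 0.1768 m/day, D_R = D/R = 0.04637 m²/day.
Peak time from v_R²t² + 2D_R t − x² = 0: t = (√(D_R² + v_R²x²) − D_R)/v_R².
√(D_R² + v_R²x²) = √(0.04637² + 0.1768² × 54.8²) = 9.689; v_R² = 0.03126.
t = (9.689 − 0.04637)/0.03126 = 308 days.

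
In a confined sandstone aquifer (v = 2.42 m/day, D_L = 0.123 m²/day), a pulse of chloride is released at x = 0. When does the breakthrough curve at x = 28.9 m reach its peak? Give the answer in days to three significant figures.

For the 1D instantaneous-source solution, setting ∂C/∂t = 0 at fixed x gives v²t² + 2Dt − x² = 0, so t = (√(D² + v²x²) − D)/v².
√(D² + v²x²) = √(0.123² + 2.42² × 28.9²) = 69.94; v² = 5.8564.
t = (69.94 − 0.123)/5.8564 = 11.9 days (vs. the pure-advection estimate x/v = 11.9 d).

11.9 days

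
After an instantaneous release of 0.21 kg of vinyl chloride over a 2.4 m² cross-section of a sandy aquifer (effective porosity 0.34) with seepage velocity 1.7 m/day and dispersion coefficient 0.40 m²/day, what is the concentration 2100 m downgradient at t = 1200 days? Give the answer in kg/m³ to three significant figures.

For an instantaneous plane source, C(x,t) = M/(n_e·A·√(4πDt)) · exp(−(x−vt)²/(4Dt)), with n_e·A the pore (flow) area.
Plume center vt = 1.7 × 1200 = 2040 m, so the well at 2100 m is 60 m downgradient of the peak.
√(4πDt) = 77.67 m, giving peak height M/(n_e·A·√(4πDt)) = 0.21/(0.34 × 2.4 × 77.67) = 0.003313 kg/m³.
(x−vt)²/(4Dt) = (60)²/(4 × 0.40 × 1200) = 1.875; exp(−1.875) = 0.1534.
C = 0.003313 × 0.1534 = 0.000508 kg/m³.

0.000508 kg/m³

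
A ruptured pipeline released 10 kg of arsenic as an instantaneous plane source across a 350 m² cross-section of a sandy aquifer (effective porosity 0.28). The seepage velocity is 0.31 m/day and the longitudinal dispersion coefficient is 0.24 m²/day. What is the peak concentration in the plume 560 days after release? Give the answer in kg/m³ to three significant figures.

0.00248 kg/m³

The peak of an instantaneous 1D plume sits at x = vt; there the Gaussian factor is 1 and C_max = M/(n_e·A·√(4πDt)), where n_e·A is the pore area the mass is dissolved in.
√(4πDt) = √(4π × 0.24 × 560) = 41.10 m, so C_max = 10/(0.28 × 350 × 41.10) = 0.00248 kg/m³.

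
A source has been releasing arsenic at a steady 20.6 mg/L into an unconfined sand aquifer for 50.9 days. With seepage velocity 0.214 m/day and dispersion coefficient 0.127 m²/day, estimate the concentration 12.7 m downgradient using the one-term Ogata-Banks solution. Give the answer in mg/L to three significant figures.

6.34 mg/L

For a continuous step input, C/C₀ ≈ ½·erfc((x−vt)/(2√(Dt))).
vt = 0.214 × 50.9 = 10.8926 m and 2√(Dt) = 2√(0.127 × 50.9) = 5.085 m.
Argument (x−vt)/(2√(Dt)) = (12.7 − 10.8926)/5.085 = 0.3554; ½·erfc(0.3554) = 0.3076.
C = 20.6 × 0.3076 = 6.34 mg/L.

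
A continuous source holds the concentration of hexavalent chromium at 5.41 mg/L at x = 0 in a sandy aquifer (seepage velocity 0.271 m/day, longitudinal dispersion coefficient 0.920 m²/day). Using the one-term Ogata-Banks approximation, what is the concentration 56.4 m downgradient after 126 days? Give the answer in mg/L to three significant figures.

0.389 mg/L

For a continuous step input, C/C₀ ≈ ½·erfc((x−vt)/(2√(Dt))).
vt = 0.271 × 126 = 34.146 m and 2√(Dt) = 2√(0.920 × 126) = 21.53 m.
Argument (x−vt)/(2√(Dt)) = (56.4 − 34.146)/21.53 = 1.034; ½·erfc(1.034) = 0.07183.
C = 5.41 × 0.07183 = 0.389 mg/L.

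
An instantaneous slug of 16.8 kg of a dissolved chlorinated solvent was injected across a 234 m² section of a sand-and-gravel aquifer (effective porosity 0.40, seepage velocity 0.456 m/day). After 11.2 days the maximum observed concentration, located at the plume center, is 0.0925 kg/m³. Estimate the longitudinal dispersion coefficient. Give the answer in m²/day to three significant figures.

At the plume center C_max = M/(n_e·A·√(4πDt)), so D = M²/(4πt·(n_e·A·C_max)²).
n_e·A·C_max = 0.40 × 234 × 0.0925 = 8.658 kg/m.
D = 16.8²/(4π × 11.2 × 8.658²) = 0.0268 m²/day.

0.0268 m²/day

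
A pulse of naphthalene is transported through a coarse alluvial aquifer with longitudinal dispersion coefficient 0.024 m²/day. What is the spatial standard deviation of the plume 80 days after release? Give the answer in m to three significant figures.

Dispersive spreading gives a Gaussian with σ² = 2Dt; advection only shifts the center.
σ = √(2 × 0.024 × 80) = 1.96 m.

1.96 m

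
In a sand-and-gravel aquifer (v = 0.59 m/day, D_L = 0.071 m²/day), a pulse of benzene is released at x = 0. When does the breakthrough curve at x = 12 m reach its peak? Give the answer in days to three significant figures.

20.1 days

For the 1D instantaneous-source solution, setting ∂C/∂t = 0 at fixed x gives v²t² + 2Dt − x² = 0, so t = (√(D² + v²x²) − D)/v².
√(D² + v²x²) = √(0.071² + 0.59² × 12²) = 7.080; v² = 0.3481.
t = (7.080 − 0.071)/0.3481 = 20.1 days (vs. the pure-advection estimate x/v = 20.3 d).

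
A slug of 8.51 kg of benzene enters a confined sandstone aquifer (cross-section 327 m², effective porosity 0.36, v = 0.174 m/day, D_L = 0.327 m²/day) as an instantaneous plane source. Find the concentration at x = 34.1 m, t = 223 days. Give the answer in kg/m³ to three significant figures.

For an instantaneous plane source, C(x,t) = M/(n_e·A·√(4πDt)) · exp(−(x−vt)²/(4Dt)), with n_e·A the pore (flow) area.
Plume center vt = 0.174 × 223 = 38.802 m, so the well at 34.1 m is 4.702 m upgradient of the peak.
√(4πDt) = 30.27 m, giving peak height M/(n_e·A·√(4πDt)) = 8.51/(0.36 × 327 × 30.27) = 0.002388 kg/m³.
(x−vt)²/(4Dt) = (-4.702)²/(4 × 0.327 × 223) = 0.07580; exp(−0.07580) = 0.9270.
C = 0.002388 × 0.9270 = 0.00221 kg/m³.

0.00221 kg/m³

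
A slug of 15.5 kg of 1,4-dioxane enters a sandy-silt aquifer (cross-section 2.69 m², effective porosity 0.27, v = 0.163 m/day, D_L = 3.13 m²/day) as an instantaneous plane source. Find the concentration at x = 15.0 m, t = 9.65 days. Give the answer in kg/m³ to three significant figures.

0.246 kg/m³

For an instantaneous plane source, C(x,t) = M/(n_e·A·√(4πDt)) · exp(−(x−vt)²/(4Dt)), with n_e·A the pore (flow) area.
Plume center vt = 0.163 × 9.65 = 1.57295 m, so the well at 15.0 m is 13.42705 m downgradient of the peak.
√(4πDt) = 19.48 m, giving peak height M/(n_e·A·√(4πDt)) = 15.5/(0.27 × 2.69 × 19.48) = 1.096 kg/m³.
(x−vt)²/(4Dt) = (13.42705)²/(4 × 3.13 × 9.65) = 1.492; exp(−1.492) = 0.2249.
C = 1.096 × 0.2249 = 0.246 kg/m³.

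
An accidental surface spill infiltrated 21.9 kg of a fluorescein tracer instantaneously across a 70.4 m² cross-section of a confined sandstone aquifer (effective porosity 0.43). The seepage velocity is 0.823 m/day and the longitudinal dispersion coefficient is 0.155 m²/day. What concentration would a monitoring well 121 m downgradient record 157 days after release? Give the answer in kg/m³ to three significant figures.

For an instantaneous plane source, C(x,t) = M/(n_e·A·√(4πDt)) · exp(−(x−vt)²/(4Dt)), with n_e·A the pore (flow) area.
Plume center vt = 0.823 × 157 = 129.211 m, so the well at 121 m is 8.211 m upgradient of the peak.
√(4πDt) = 17.49 m, giving peak height M/(n_e·A·√(4πDt)) = 21.9/(0.43 × 70.4 × 17.49) = 0.04136 kg/m³.
(x−vt)²/(4Dt) = (-8.211)²/(4 × 0.155 × 157) = 0.6926; exp(−0.6926) = 0.5003.
C = 0.04136 × 0.5003 = 0.0207 kg/m³.

0.0207 kg/m³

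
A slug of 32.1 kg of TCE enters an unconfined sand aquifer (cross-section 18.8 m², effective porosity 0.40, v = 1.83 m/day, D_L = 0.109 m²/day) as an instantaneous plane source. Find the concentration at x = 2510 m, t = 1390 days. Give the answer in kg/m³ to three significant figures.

For an instantaneous plane source, C(x,t) = M/(n_e·A·√(4πDt)) · exp(−(x−vt)²/(4Dt)), with n_e·A the pore (flow) area.
Plume center vt = 1.83 × 1390 = 2543.7 m, so the well at 2510 m is 33.7 m upgradient of the peak.
√(4πDt) = 43.63 m, giving peak height M/(n_e·A·√(4πDt)) = 32.1/(0.40 × 18.8 × 43.63) = 0.09784 kg/m³.
(x−vt)²/(4Dt) = (-33.7)²/(4 × 0.109 × 1390) = 1.874; exp(−1.874) = 0.1535.
C = 0.09784 × 0.1535 = 0.0150 kg/m³.

0.0150 kg/m³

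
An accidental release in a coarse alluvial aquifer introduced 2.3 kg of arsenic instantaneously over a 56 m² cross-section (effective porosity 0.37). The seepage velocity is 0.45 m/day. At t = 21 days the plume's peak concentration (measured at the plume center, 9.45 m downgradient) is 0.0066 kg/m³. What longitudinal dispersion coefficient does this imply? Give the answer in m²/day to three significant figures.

1.07 m²/day

At the plume center C_max = M/(n_e·A·√(4πDt)), so D = M²/(4πt·(n_e·A·C_max)²).
n_e·A·C_max = 0.37 × 56 × 0.0066 = 0.1368 kg/m.
D = 2.3²/(4π × 21 × 0.1368²) = 1.07 m²/day.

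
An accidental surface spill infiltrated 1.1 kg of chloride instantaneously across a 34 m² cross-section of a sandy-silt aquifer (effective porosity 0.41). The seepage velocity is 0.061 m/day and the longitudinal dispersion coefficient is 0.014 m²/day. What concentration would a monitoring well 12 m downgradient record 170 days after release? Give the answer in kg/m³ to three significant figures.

For an instantaneous plane source, C(x,t) = M/(n_e·A·√(4πDt)) · exp(−(x−vt)²/(4Dt)), with n_e·A the pore (flow) area.
Plume center vt = 0.061 × 170 = 10.37 m, so the well at 12 m is 1.63 m downgradient of the peak.
√(4πDt) = 5.469 m, giving peak height M/(n_e·A·√(4πDt)) = 1.1/(0.41 × 34 × 5.469) = 0.01443 kg/m³.
(x−vt)²/(4Dt) = (1.63)²/(4 × 0.014 × 170) = 0.2791; exp(−0.2791) = 0.7565.
C = 0.01443 × 0.7565 = 0.0109 kg/m³.

0.0109 kg/m³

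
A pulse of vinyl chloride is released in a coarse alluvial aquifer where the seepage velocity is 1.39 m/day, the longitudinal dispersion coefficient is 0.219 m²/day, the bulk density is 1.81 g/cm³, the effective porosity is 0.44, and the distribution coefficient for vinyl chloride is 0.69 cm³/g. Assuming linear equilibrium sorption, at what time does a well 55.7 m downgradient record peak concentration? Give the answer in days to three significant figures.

Retardation factor R = 1 + ρ_b·K_d/n = 1 + 1.81 × 0.69/0.44 = 3.838.
Sorption retards both mechanisms: v_R = v/R = 0.3622 m/day, D_R = D/R = 0.05706 m²/day.
Peak time from v_R²t² + 2D_R t − x² = 0: t = (√(D_R² + v_R²x²) − D_R)/v_R².
√(D_R² + v_R²x²) = √(0.05706² + 0.3622² × 55.7²) = 20.17; v_R² = 0.1312.
t = (20.17 − 0.05706)/0.1312 = 153 days.

153 days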